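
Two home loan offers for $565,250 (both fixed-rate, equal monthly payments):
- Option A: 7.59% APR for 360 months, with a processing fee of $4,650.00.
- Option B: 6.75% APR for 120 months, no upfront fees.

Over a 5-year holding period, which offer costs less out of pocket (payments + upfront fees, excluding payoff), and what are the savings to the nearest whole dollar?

Option A: monthly rate = 7.59%/12 = 0.0063250; payment = 565,250 × 0.0063250 / (1 − (1+0.0063250)^−360) = $3,987.20.
Option B: monthly rate = 6.75%/12 = 0.0056250; payment = 565,250 × 0.0056250 / (1 − (1+0.0056250)^−120) = $6,490.43.
Over 60 months: Option A costs 60 × $3,987.20 + $4,650.00 = $243,882.00; Option B costs 60 × $6,490.43 = $389,425.80.
Option A is cheaper by $389,425.80 − $243,882.00 = $145,543.80.

Option A by $145,544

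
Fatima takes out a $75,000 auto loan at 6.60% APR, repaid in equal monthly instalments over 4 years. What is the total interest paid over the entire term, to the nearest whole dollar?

Monthly rate = 6.6%/12 = 0.0055000; payment = 75,000 × 0.0055000 / (1 − (1+0.0055000)^−48) = $1,782.08.
Total paid = 48 × $1,782.08 = $85,539.84; interest = $85,539.84 − $75,000 = $10,539.84.

$10,540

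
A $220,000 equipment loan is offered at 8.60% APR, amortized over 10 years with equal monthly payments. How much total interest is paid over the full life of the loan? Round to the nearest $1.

Monthly rate = 8.6%/12 = 0.0071667; payment = 220,000 × 0.0071667 / (1 − (1+0.0071667)^−120) = $2,739.47.
Total paid = 120 × $2,739.47 = $328,736.40; interest = $328,736.40 − $220,000 = $108,736.40.

$108,736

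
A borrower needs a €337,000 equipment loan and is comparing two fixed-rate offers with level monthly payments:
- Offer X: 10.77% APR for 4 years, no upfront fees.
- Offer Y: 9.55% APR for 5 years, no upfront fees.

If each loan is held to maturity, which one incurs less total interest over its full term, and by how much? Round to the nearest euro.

Offer X: monthly rate = 10.77%/12 = 0.0089750; payment = 337,000 × 0.0089750 / (1 − (1+0.0089750)^−48) = €8,672.35.
Total interest on Offer X = 48 × €8,672.35 − €337,000 = €79,272.80.
Offer Y: monthly rate = 9.55%/12 = 0.0079583; payment = 337,000 × 0.0079583 / (1 − (1+0.0079583)^−60) = €7,085.86.
Total interest on Offer Y = 60 × €7,085.86 − €337,000 = €88,151.60.
Offer X is lower by €8,878.80.

Offer X by €8,879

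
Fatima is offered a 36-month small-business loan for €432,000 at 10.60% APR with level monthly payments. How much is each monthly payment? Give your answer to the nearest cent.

At 10.60% the monthly rate is 0.0088333, so the payment is 432,000 × 0.0088333 / (1 − 1.0088333^−36) = €14,061.43.

€14,061.43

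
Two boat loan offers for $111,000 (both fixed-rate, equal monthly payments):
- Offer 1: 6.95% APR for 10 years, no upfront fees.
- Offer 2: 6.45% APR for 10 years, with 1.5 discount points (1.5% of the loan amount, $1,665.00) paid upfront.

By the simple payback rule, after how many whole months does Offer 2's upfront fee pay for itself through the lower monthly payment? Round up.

59 months

Offer 1: at 6.95% the monthly rate is 0.0057917, so the payment is 111,000 × 0.0057917 / (1 − 1.0057917^−120) = $1,285.95.
Offer 2: at 6.45% the monthly rate is 0.0053750, so the payment is 111,000 × 0.0053750 / (1 − 1.0053750^−120) = $1,257.56.
Monthly savings = $1,285.95 − $1,257.56 = $28.39.
Break-even = $1,665.00 / $28.39 = 58.65 → 59 months.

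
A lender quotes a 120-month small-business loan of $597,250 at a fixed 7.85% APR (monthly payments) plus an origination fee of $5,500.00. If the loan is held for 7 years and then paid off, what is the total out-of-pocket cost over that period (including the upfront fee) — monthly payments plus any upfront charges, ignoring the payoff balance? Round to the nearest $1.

At 7.85% the monthly rate is 0.0065417, so the payment is 597,250 × 0.0065417 / (1 − 1.0065417^−120) = $7,199.04.
Total outlay = 84 × $7,199.04 + $5,500.00 = $610,219.36.

$610,219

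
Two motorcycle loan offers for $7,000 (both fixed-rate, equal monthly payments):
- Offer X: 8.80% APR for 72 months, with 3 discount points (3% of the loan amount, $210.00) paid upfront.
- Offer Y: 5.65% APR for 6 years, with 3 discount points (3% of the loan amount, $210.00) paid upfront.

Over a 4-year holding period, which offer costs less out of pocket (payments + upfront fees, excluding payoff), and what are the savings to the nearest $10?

Offer Y by $510

Offer X: at 8.80% the monthly rate is 0.0073333, so the payment is 7,000 × 0.0073333 / (1 − 1.0073333^−72) = $125.49.
Offer Y: monthly rate = 5.65%/12 = 0.0047083; payment = 7,000 × 0.0047083 / (1 − (1+0.0047083)^−72) = $114.86.
Over 48 months: Offer X costs 48 × $125.49 + $210.00 = $6,233.52; Offer Y costs 48 × $114.86 + $210.00 = $5,723.28.
Offer Y is cheaper by $6,233.52 − $5,723.28 = $510.24.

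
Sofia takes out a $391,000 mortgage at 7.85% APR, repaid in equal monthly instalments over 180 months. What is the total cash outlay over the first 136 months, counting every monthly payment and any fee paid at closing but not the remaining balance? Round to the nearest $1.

At 7.85% the monthly rate is 0.0065417, so the payment is 391,000 × 0.0065417 / (1 − 1.0065417^−180) = $3,702.82.
Total outlay = 136 × $3,702.82 = $503,583.52.

$503,584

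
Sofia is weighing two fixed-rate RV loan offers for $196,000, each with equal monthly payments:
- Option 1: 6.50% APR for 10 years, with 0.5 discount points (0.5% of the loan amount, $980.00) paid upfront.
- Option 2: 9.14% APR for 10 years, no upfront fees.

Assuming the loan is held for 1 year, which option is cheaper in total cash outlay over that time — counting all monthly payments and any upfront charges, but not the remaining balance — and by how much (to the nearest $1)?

Option 1: monthly rate = 6.5%/12 = 0.0054167; payment = 196,000 × 0.0054167 / (1 − (1+0.0054167)^−120) = $2,225.54.
Option 2: at 9.14% the monthly rate is 0.0076167, so the payment is 196,000 × 0.0076167 / (1 − 1.0076167^−120) = $2,497.72.
Over 12 months: Option 1 costs 12 × $2,225.54 + $980.00 = $27,686.48; Option 2 costs 12 × $2,497.72 = $29,972.64.
Option 1 is cheaper by $29,972.64 − $27,686.48 = $2,286.16.

Option 1 by $2,286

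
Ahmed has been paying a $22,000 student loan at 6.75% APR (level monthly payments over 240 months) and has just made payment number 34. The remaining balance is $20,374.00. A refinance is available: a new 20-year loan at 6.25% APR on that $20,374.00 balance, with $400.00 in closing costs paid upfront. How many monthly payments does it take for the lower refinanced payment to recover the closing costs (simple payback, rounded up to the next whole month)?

22 months

Current payment = 22,000 × 6.75%/12 / (1 − (1+0.0056250)^−240) = $167.28.
Refinanced payment = 20,374.00 × 0.0052083 / (1 − (1+0.0052083)^−240) = $148.92.
Monthly savings = $167.28 − $148.92 = $18.36.
Break-even = $400.00 / $18.36 = 21.79 → 22 months.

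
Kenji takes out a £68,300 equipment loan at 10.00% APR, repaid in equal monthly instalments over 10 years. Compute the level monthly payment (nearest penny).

£902.59

Monthly rate = 10%/12 = 0.0083333; payment = 68,300 × 0.0083333 / (1 − (1+0.0083333)^−120) = £902.59.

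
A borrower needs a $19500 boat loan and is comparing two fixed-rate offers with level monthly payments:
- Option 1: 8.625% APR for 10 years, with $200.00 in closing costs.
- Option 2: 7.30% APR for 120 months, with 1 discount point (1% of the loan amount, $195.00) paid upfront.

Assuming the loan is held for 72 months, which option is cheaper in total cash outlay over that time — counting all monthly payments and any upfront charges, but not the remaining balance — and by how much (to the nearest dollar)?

Option 1: at 8.625% the monthly rate is 0.0071875, so the payment is 19,500 × 0.0071875 / (1 − 1.0071875^−120) = $243.08.
Option 2: at 7.30% the monthly rate is 0.0060833, so the payment is 19,500 × 0.0060833 / (1 − 1.0060833^−120) = $229.44.
Over 72 months: Option 1 costs 72 × $243.08 + $200.00 = $17,701.76; Option 2 costs 72 × $229.44 + $195.00 = $16,714.68.
Option 2 is cheaper by $17,701.76 − $16,714.68 = $987.08.

Option 2 by $987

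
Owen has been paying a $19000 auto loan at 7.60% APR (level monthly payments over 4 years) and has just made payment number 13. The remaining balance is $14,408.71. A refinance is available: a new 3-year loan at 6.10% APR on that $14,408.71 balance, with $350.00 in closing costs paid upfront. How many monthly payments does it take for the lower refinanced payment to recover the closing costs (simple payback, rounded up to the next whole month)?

17 months

Current payment = 19,000 × 7.6%/12 / (1 − (1+0.0063333)^−48) = $460.29.
Refinanced payment = 14,408.71 × 0.0050833 / (1 − (1+0.0050833)^−36) = $438.99.
Monthly savings = $460.29 − $438.99 = $21.30.
Break-even = $350.00 / $21.30 = 16.43 → 17 months.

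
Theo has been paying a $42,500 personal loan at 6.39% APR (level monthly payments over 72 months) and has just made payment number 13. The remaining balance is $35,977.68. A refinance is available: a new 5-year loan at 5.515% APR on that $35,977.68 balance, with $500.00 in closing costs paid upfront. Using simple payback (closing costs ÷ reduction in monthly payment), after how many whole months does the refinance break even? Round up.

Current payment = 42,500 × 6.39%/12 / (1 − (1+0.0053250)^−72) = $712.20.
Refinanced payment = 35,977.68 × 0.0045958 / (1 − (1+0.0045958)^−60) = $687.46.
Monthly savings = $712.20 − $687.46 = $24.74.
Break-even = $500.00 / $24.74 = 20.21 → 21 months.

21 months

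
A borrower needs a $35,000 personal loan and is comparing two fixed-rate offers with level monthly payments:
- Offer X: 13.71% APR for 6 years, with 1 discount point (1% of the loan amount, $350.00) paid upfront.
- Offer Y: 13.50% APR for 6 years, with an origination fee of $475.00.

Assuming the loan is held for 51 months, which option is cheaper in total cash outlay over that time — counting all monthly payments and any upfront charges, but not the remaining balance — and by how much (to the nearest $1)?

Offer X: at 13.71% the monthly rate is 0.0114250, so the payment is 35,000 × 0.0114250 / (1 − 1.0114250^−72) = $715.78.
Offer Y: monthly rate = 13.5%/12 = 0.0112500; payment = 35,000 × 0.0112500 / (1 − (1+0.0112500)^−72) = $711.86.
Over 51 months: Offer X costs 51 × $715.78 + $350.00 = $36,854.78; Offer Y costs 51 × $711.86 + $475.00 = $36,779.86.
Offer Y is cheaper by $36,854.78 − $36,779.86 = $74.92.

Offer Y by $75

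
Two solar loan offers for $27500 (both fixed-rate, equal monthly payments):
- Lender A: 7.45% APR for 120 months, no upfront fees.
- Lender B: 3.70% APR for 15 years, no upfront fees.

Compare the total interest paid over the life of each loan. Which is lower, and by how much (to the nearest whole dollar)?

Lender B by $3,211

Lender A: monthly rate = 7.45%/12 = 0.0062083; payment = 27,500 × 0.0062083 / (1 − (1+0.0062083)^−120) = $325.71.
Total interest on Lender A = 120 × $325.71 − $27,500 = $11,585.20.
Lender B: monthly rate = 3.7%/12 = 0.0030833; payment = 27,500 × 0.0030833 / (1 − (1+0.0030833)^−180) = $199.30.
Total interest on Lender B = 180 × $199.30 − $27,500 = $8,374.00.
Lender B is lower by $3,211.20.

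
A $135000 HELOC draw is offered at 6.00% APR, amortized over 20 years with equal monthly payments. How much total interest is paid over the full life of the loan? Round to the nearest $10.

At 6.00% the monthly rate is 0.0050000, so the payment is 135,000 × 0.0050000 / (1 − 1.0050000^−240) = $967.18.
Total paid = 240 × $967.18 = $232,123.20; interest = $232,123.20 − $135,000 = $97,123.20.

$97,120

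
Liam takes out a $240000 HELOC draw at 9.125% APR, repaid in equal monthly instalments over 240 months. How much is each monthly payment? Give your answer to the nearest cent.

$2,178.67

At 9.125% the monthly rate is 0.0076042, so the payment is 240,000 × 0.0076042 / (1 − 1.0076042^−240) = $2,178.67.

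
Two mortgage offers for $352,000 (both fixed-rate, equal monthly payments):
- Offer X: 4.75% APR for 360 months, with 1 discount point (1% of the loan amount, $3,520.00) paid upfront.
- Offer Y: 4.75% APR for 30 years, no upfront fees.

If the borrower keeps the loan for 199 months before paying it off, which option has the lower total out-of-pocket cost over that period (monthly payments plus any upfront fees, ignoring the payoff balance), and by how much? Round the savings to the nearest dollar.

Offer X: at 4.75% the monthly rate is 0.0039583, so the payment is 352,000 × 0.0039583 / (1 − 1.0039583^−360) = $1,836.20.
Offer Y: monthly rate = 4.75%/12 = 0.0039583; payment = 352,000 × 0.0039583 / (1 − (1+0.0039583)^−360) = $1,836.20.
Over 199 months: Offer X costs 199 × $1,836.20 + $3,520.00 = $368,923.80; Offer Y costs 199 × $1,836.20 = $365,403.80.
Offer Y is cheaper by $368,923.80 − $365,403.80 = $3,520.00.

Offer Y by $3,520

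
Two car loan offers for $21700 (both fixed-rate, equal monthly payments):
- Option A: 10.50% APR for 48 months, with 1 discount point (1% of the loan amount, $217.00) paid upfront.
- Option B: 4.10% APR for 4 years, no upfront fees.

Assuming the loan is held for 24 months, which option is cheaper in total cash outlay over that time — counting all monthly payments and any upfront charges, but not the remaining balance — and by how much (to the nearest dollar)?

Option A: monthly rate = 10.5%/12 = 0.0087500; payment = 21,700 × 0.0087500 / (1 − (1+0.0087500)^−48) = $555.59.
Option B: monthly rate = 4.1%/12 = 0.0034167; payment = 21,700 × 0.0034167 / (1 − (1+0.0034167)^−48) = $490.94.
Over 24 months: Option A costs 24 × $555.59 + $217.00 = $13,551.16; Option B costs 24 × $490.94 = $11,782.56.
Option B is cheaper by $13,551.16 − $11,782.56 = $1,768.60.

Option B by $1,769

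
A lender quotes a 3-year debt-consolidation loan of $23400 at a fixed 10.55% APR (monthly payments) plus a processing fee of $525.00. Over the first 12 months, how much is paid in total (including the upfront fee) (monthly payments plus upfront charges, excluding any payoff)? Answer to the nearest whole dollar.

$9,658

Monthly rate = 10.55%/12 = 0.0087917; payment = 23,400 × 0.0087917 / (1 − (1+0.0087917)^−36) = $761.11.
Total outlay = 12 × $761.11 + $525.00 = $9,658.32.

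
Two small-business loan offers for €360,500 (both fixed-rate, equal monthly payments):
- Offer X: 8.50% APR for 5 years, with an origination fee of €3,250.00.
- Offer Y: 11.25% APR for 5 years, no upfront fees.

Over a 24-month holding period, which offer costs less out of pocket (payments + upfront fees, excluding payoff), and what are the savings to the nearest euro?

Offer X by €8,437

Offer X: at 8.50% the monthly rate is 0.0070833, so the payment is 360,500 × 0.0070833 / (1 − 1.0070833^−60) = €7,396.21.
Offer Y: at 11.25% the monthly rate is 0.0093750, so the payment is 360,500 × 0.0093750 / (1 − 1.0093750^−60) = €7,883.16.
Over 24 months: Offer X costs 24 × €7,396.21 + €3,250.00 = €180,759.04; Offer Y costs 24 × €7,883.16 = €189,195.84.
Offer X is cheaper by €189,195.84 − €180,759.04 = €8,436.80.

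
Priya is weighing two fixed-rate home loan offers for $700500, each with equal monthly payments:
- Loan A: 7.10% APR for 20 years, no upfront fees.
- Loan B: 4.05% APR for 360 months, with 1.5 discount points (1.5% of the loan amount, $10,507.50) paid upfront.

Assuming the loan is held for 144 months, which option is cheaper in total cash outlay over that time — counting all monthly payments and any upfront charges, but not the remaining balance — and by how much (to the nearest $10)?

Loan A: monthly rate = 7.1%/12 = 0.0059167; payment = 700,500 × 0.0059167 / (1 − (1+0.0059167)^−240) = $5,473.10.
Loan B: monthly rate = 4.05%/12 = 0.0033750; payment = 700,500 × 0.0033750 / (1 − (1+0.0033750)^−360) = $3,364.52.
Over 144 months: Loan A costs 144 × $5,473.10 = $788,126.40; Loan B costs 144 × $3,364.52 + $10,507.50 = $494,998.38.
Loan B is cheaper by $788,126.40 − $494,998.38 = $293,128.02.

Loan B by $293,130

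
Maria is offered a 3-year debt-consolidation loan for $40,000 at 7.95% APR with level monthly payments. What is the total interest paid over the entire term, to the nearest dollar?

At 7.95% the monthly rate is 0.0066250, so the payment is 40,000 × 0.0066250 / (1 − 1.0066250^−36) = $1,252.53.
Total paid = 36 × $1,252.53 = $45,091.08; interest = $45,091.08 − $40,000 = $5,091.08.

$5,091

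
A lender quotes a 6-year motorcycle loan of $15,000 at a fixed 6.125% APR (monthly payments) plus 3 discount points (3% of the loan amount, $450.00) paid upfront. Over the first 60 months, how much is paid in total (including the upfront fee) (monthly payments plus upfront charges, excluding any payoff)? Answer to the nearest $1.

$15,419

At 6.125% the monthly rate is 0.0051042, so the payment is 15,000 × 0.0051042 / (1 − 1.0051042^−72) = $249.48.
Total outlay = 60 × $249.48 + $450.00 = $15,418.80.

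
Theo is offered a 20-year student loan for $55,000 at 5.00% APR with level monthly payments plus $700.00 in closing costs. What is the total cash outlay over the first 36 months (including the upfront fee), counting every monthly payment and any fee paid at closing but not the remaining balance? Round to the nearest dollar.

Monthly rate = 5%/12 = 0.0041667; payment = 55,000 × 0.0041667 / (1 − (1+0.0041667)^−240) = $362.98.
Total outlay = 36 × $362.98 + $700.00 = $13,767.28.

$13,767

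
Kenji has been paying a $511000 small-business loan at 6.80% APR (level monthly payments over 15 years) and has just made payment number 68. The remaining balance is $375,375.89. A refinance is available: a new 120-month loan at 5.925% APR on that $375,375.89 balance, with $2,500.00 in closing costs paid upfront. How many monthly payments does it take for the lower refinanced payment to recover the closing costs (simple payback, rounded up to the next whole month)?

Current payment = 511,000 × 6.8%/12 / (1 − (1+0.0056667)^−180) = $4,536.06.
Refinanced payment = 375,375.89 × 0.0049375 / (1 − (1+0.0049375)^−120) = $4,153.32.
Monthly savings = $4,536.06 − $4,153.32 = $382.74.
Break-even = $2,500.00 / $382.74 = 6.53 → 7 months.

7 months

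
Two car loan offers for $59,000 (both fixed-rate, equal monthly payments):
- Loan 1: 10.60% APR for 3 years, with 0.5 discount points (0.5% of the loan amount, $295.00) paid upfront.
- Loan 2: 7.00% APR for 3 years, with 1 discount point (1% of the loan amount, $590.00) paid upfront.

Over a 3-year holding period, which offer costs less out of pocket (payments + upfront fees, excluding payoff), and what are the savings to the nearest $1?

Loan 1: monthly rate = 10.6%/12 = 0.0088333; payment = 59,000 × 0.0088333 / (1 − (1+0.0088333)^−36) = $1,920.43.
Loan 2: monthly rate = 7%/12 = 0.0058333; payment = 59,000 × 0.0058333 / (1 − (1+0.0058333)^−36) = $1,821.75.
Over 36 months: Loan 1 costs 36 × $1,920.43 + $295.00 = $69,430.48; Loan 2 costs 36 × $1,821.75 + $590.00 = $66,173.00.
Loan 2 is cheaper by $69,430.48 − $66,173.00 = $3,257.48.

Loan 2 by $3,257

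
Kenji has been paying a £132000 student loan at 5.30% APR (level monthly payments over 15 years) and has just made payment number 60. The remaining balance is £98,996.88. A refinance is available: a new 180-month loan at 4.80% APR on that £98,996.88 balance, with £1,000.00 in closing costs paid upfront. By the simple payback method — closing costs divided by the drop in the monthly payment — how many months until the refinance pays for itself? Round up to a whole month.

Current payment = 132,000 × 5.3%/12 / (1 − (1+0.0044167)^−180) = £1,064.59.
Refinanced payment = 98,996.88 × 0.0040000 / (1 − (1+0.0040000)^−180) = £772.59.
Monthly savings = £1,064.59 − £772.59 = £292.00.
Break-even = £1,000.00 / £292.00 = 3.42 → 4 months.

4 months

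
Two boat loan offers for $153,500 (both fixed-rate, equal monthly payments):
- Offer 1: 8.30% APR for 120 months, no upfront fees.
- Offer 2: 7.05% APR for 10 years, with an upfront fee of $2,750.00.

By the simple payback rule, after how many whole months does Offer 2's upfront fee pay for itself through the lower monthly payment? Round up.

28 months

Offer 1: monthly rate = 8.3%/12 = 0.0069167; payment = 153,500 × 0.0069167 / (1 − (1+0.0069167)^−120) = $1,886.80.
Offer 2: monthly rate = 7.05%/12 = 0.0058750; payment = 153,500 × 0.0058750 / (1 − (1+0.0058750)^−120) = $1,786.22.
Monthly savings = $1,886.80 − $1,786.22 = $100.58.
Break-even = $2,750.00 / $100.58 = 27.34 → 28 months.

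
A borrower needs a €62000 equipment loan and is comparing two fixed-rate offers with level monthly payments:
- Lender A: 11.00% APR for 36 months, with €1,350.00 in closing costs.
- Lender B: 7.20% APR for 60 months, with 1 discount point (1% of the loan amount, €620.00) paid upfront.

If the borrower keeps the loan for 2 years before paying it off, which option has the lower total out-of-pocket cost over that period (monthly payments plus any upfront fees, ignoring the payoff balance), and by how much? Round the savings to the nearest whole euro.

Lender A: monthly rate = 11%/12 = 0.0091667; payment = 62,000 × 0.0091667 / (1 − (1+0.0091667)^−36) = €2,029.80.
Lender B: monthly rate = 7.2%/12 = 0.0060000; payment = 62,000 × 0.0060000 / (1 − (1+0.0060000)^−60) = €1,233.53.
Over 24 months: Lender A costs 24 × €2,029.80 + €1,350.00 = €50,065.20; Lender B costs 24 × €1,233.53 + €620.00 = €30,224.72.
Lender B is cheaper by €50,065.20 − €30,224.72 = €19,840.48.

Lender B by €19,840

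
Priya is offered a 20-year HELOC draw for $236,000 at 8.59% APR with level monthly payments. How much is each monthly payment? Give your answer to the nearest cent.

$2,061.53

Monthly rate = 8.59%/12 = 0.0071583; payment = 236,000 × 0.0071583 / (1 − (1+0.0071583)^−240) = $2,061.53.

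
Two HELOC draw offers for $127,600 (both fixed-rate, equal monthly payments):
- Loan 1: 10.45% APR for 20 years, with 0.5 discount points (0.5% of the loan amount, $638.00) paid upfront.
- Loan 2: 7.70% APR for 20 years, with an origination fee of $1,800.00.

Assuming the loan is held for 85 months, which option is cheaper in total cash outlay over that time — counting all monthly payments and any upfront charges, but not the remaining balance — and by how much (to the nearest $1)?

Loan 1: at 10.45% the monthly rate is 0.0087083, so the payment is 127,600 × 0.0087083 / (1 − 1.0087083^−240) = $1,269.65.
Loan 2: at 7.70% the monthly rate is 0.0064167, so the payment is 127,600 × 0.0064167 / (1 − 1.0064167^−240) = $1,043.60.
Over 85 months: Loan 1 costs 85 × $1,269.65 + $638.00 = $108,558.25; Loan 2 costs 85 × $1,043.60 + $1,800.00 = $90,506.00.
Loan 2 is cheaper by $108,558.25 − $90,506.00 = $18,052.25.

Loan 2 by $18,052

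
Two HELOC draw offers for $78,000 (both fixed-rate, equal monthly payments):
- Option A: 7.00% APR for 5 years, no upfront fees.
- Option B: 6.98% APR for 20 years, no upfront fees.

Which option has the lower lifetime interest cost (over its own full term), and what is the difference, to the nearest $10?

Option A by $52,240

Option A: at 7.00% the monthly rate is 0.0058333, so the payment is 78,000 × 0.0058333 / (1 − 1.0058333^−60) = $1,544.49.
Total interest on Option A = 60 × $1,544.49 − $78,000 = $14,669.40.
Option B: monthly rate = 6.98%/12 = 0.0058167; payment = 78,000 × 0.0058167 / (1 − (1+0.0058167)^−240) = $603.80.
Total interest on Option B = 240 × $603.80 − $78,000 = $66,912.00.
Option A is lower by $52,242.60.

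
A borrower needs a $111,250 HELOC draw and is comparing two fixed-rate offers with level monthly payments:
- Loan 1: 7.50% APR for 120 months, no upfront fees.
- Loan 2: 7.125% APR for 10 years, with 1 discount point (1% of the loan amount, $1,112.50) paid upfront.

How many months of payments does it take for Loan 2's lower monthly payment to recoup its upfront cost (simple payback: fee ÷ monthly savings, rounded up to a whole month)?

52 months

Loan 1: at 7.50% the monthly rate is 0.0062500, so the payment is 111,250 × 0.0062500 / (1 − 1.0062500^−120) = $1,320.56.
Loan 2: at 7.125% the monthly rate is 0.0059375, so the payment is 111,250 × 0.0059375 / (1 − 1.0059375^−120) = $1,298.89.
Monthly savings = $1,320.56 − $1,298.89 = $21.67.
Break-even = $1,112.50 / $21.67 = 51.34 → 52 months.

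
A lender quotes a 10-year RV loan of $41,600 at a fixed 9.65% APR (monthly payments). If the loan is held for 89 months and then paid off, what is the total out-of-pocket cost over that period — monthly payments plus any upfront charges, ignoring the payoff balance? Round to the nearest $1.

Monthly rate = 9.65%/12 = 0.0080417; payment = 41,600 × 0.0080417 / (1 − (1+0.0080417)^−120) = $541.72.
Total outlay = 89 × $541.72 = $48,213.08.

$48,213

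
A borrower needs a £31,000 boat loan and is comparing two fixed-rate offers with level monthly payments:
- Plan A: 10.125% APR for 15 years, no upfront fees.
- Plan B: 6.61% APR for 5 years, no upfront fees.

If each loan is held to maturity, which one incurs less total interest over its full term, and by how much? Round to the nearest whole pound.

Plan B by £23,901

Plan A: monthly rate = 10.125%/12 = 0.0084375; payment = 31,000 × 0.0084375 / (1 − (1+0.0084375)^−180) = £335.50.
Total interest on Plan A = 180 × £335.50 − £31,000 = £29,390.00.
Plan B: monthly rate = 6.61%/12 = 0.0055083; payment = 31,000 × 0.0055083 / (1 − (1+0.0055083)^−60) = £608.15.
Total interest on Plan B = 60 × £608.15 − £31,000 = £5,489.00.
Plan B is lower by £23,901.00.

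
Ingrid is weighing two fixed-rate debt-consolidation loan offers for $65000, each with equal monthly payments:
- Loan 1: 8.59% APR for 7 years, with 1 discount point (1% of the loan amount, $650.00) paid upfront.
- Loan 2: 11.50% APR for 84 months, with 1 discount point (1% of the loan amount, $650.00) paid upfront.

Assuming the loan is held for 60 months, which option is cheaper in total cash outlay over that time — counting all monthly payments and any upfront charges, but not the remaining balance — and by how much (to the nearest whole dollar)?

Loan 1 by $5,868

Loan 1: at 8.59% the monthly rate is 0.0071583, so the payment is 65,000 × 0.0071583 / (1 − 1.0071583^−84) = $1,032.32.
Loan 2: monthly rate = 11.5%/12 = 0.0095833; payment = 65,000 × 0.0095833 / (1 − (1+0.0095833)^−84) = $1,130.12.
Over 60 months: Loan 1 costs 60 × $1,032.32 + $650.00 = $62,589.20; Loan 2 costs 60 × $1,130.12 + $650.00 = $68,457.20.
Loan 1 is cheaper by $68,457.20 − $62,589.20 = $5,868.00.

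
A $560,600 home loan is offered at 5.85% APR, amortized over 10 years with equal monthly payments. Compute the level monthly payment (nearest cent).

$6,181.67

At 5.85% the monthly rate is 0.0048750, so the payment is 560,600 × 0.0048750 / (1 − 1.0048750^−120) = $6,181.67.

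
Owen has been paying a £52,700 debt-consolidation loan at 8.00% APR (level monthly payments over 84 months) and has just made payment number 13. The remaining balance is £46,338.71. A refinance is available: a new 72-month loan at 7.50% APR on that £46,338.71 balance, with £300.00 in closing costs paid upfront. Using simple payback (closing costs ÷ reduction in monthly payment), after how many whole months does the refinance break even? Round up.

15 months

Current payment = 52,700 × 8%/12 / (1 − (1+0.0066667)^−84) = £821.39.
Refinanced payment = 46,338.71 × 0.0062500 / (1 − (1+0.0062500)^−72) = £801.20.
Monthly savings = £821.39 − £801.20 = £20.19.
Break-even = £300.00 / £20.19 = 14.86 → 15 months.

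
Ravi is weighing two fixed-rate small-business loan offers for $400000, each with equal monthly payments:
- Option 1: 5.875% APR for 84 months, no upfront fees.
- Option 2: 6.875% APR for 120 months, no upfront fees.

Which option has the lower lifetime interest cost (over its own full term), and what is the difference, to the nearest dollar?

Option 1 by $65,397

Option 1: at 5.875% the monthly rate is 0.0048958, so the payment is 400,000 × 0.0048958 / (1 − 1.0048958^−84) = $5,819.48.
Total interest on Option 1 = 84 × $5,819.48 − $400,000 = $88,836.32.
Option 2: at 6.875% the monthly rate is 0.0057292, so the payment is 400,000 × 0.0057292 / (1 − 1.0057292^−120) = $4,618.61.
Total interest on Option 2 = 120 × $4,618.61 − $400,000 = $154,233.20.
Option 1 is lower by $65,396.88.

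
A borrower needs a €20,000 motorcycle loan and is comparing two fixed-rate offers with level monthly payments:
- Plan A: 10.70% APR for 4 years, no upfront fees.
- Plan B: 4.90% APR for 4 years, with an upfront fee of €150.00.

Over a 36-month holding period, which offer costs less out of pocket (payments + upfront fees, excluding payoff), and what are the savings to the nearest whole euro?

Plan B by €1,806

Plan A: at 10.70% the monthly rate is 0.0089167, so the payment is 20,000 × 0.0089167 / (1 − 1.0089167^−48) = €514.00.
Plan B: at 4.90% the monthly rate is 0.0040833, so the payment is 20,000 × 0.0040833 / (1 − 1.0040833^−48) = €459.68.
Over 36 months: Plan A costs 36 × €514.00 = €18,504.00; Plan B costs 36 × €459.68 + €150.00 = €16,698.48.
Plan B is cheaper by €18,504.00 − €16,698.48 = €1,805.52.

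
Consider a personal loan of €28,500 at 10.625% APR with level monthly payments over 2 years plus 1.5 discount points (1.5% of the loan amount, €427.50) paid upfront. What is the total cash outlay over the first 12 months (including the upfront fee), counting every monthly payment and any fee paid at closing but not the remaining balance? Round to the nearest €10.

€16,310

At 10.625% the monthly rate is 0.0088542, so the payment is 28,500 × 0.0088542 / (1 − 1.0088542^−24) = €1,323.37.
Total outlay = 12 × €1,323.37 + €427.50 = €16,307.94.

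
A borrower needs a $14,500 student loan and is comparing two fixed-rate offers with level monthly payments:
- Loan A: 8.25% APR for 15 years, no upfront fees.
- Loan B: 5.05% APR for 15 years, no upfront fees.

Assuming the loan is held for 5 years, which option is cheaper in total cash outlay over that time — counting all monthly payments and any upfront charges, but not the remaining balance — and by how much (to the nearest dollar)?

Loan B by $1,538

Loan A: monthly rate = 8.25%/12 = 0.0068750; payment = 14,500 × 0.0068750 / (1 − (1+0.0068750)^−180) = $140.67.
Loan B: at 5.05% the monthly rate is 0.0042083, so the payment is 14,500 × 0.0042083 / (1 − 1.0042083^−180) = $115.04.
Over 60 months: Loan A costs 60 × $140.67 = $8,440.20; Loan B costs 60 × $115.04 = $6,902.40.
Loan B is cheaper by $8,440.20 − $6,902.40 = $1,537.80.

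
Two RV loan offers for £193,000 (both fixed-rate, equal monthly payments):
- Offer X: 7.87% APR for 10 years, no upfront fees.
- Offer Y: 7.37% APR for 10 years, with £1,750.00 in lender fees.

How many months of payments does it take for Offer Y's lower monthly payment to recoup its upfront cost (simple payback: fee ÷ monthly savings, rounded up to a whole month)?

Offer X: at 7.87% the monthly rate is 0.0065583, so the payment is 193,000 × 0.0065583 / (1 − 1.0065583^−120) = £2,328.39.
Offer Y: monthly rate = 7.37%/12 = 0.0061417; payment = 193,000 × 0.0061417 / (1 − (1+0.0061417)^−120) = £2,277.87.
Monthly savings = £2,328.39 − £2,277.87 = £50.52.
Break-even = £1,750.00 / £50.52 = 34.64 → 35 months.

35 months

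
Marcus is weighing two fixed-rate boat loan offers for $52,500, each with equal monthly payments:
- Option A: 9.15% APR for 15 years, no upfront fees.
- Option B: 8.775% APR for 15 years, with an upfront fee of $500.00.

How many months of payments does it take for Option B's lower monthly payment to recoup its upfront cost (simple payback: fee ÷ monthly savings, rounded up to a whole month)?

Option A: at 9.15% the monthly rate is 0.0076250, so the payment is 52,500 × 0.0076250 / (1 − 1.0076250^−180) = $537.18.
Option B: at 8.775% the monthly rate is 0.0073125, so the payment is 52,500 × 0.0073125 / (1 − 1.0073125^−180) = $525.49.
Monthly savings = $537.18 − $525.49 = $11.69.
Break-even = $500.00 / $11.69 = 42.77 → 43 months.

43 months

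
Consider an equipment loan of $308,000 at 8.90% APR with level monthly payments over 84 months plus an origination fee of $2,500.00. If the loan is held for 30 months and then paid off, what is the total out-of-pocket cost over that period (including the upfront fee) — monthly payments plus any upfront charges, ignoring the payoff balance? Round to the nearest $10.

$150,690

Monthly rate = 8.9%/12 = 0.0074167; payment = 308,000 × 0.0074167 / (1 − (1+0.0074167)^−84) = $4,939.82.
Total outlay = 30 × $4,939.82 + $2,500.00 = $150,694.60.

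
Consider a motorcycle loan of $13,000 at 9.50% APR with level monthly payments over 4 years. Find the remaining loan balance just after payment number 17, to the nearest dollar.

With monthly rate i = 9.5%/12 = 0.0079167, the balance after k of n payments is P · [(1+i)^n − (1+i)^k] / [(1+i)^n − 1].
(1+0.0079167)^48 = 1.46009825 and (1+0.0079167)^17 = 1.14345388, so the balance is 13,000 × (1.46009825 − 1.14345388) / (1.46009825 − 1) = $8,946.73.

$8,947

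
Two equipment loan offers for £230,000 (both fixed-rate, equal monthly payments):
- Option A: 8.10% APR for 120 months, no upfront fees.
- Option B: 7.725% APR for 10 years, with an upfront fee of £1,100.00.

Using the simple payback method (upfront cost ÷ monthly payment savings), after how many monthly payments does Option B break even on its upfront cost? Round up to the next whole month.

Option A: at 8.10% the monthly rate is 0.0067500, so the payment is 230,000 × 0.0067500 / (1 − 1.0067500^−120) = £2,802.70.
Option B: at 7.725% the monthly rate is 0.0064375, so the payment is 230,000 × 0.0064375 / (1 − 1.0064375^−120) = £2,757.23.
Monthly savings = £2,802.70 − £2,757.23 = £45.47.
Break-even = £1,100.00 / £45.47 = 24.19 → 25 months.

25 months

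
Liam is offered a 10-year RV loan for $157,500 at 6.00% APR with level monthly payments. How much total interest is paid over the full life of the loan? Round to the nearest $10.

Monthly rate = 6%/12 = 0.0050000; payment = 157,500 × 0.0050000 / (1 − (1+0.0050000)^−120) = $1,748.57.
Total paid = 120 × $1,748.57 = $209,828.40; interest = $209,828.40 − $157,500 = $52,328.40.

$52,330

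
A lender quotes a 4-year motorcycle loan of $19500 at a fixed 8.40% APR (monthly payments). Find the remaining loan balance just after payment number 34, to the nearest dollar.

$6,376

With monthly rate i = 8.4%/12 = 0.0070000, the balance after k of n payments is P · [(1+i)^n − (1+i)^k] / [(1+i)^n − 1].
(1+0.0070000)^48 = 1.39770200 and (1+0.0070000)^34 = 1.26765770, so the balance is 19,500 × (1.39770200 − 1.26765770) / (1.39770200 − 1) = $6,376.29.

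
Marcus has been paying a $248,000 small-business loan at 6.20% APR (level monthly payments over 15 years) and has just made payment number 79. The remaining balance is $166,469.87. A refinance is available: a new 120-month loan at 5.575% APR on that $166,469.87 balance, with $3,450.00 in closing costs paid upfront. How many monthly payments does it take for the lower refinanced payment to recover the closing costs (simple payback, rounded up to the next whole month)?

12 months

Current payment = 248,000 × 6.2%/12 / (1 − (1+0.0051667)^−180) = $2,119.66.
Refinanced payment = 166,469.87 × 0.0046458 / (1 − (1+0.0046458)^−120) = $1,812.83.
Monthly savings = $2,119.66 − $1,812.83 = $306.83.
Break-even = $3,450.00 / $306.83 = 11.24 → 12 months.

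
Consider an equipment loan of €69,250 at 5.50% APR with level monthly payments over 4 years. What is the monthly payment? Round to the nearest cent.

€1,610.51

At 5.50% the monthly rate is 0.0045833, so the payment is 69,250 × 0.0045833 / (1 − 1.0045833^−48) = €1,610.51.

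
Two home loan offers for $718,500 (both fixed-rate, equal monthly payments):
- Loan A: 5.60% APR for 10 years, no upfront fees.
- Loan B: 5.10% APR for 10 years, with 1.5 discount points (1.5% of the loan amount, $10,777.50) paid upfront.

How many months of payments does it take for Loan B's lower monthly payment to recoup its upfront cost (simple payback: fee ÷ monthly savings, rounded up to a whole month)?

61 months

Loan A: at 5.60% the monthly rate is 0.0046667, so the payment is 718,500 × 0.0046667 / (1 − 1.0046667^−120) = $7,833.26.
Loan B: at 5.10% the monthly rate is 0.0042500, so the payment is 718,500 × 0.0042500 / (1 − 1.0042500^−120) = $7,655.98.
Monthly savings = $7,833.26 − $7,655.98 = $177.28.
Break-even = $10,777.50 / $177.28 = 60.79 → 61 months.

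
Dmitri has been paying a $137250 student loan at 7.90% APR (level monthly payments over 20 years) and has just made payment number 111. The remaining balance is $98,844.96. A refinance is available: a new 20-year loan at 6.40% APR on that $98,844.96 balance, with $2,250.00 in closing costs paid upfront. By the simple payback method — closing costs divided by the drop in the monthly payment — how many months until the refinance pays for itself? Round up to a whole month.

Current payment = 137,250 × 7.9%/12 / (1 − (1+0.0065833)^−240) = $1,139.49.
Refinanced payment = 98,844.96 × 0.0053333 / (1 − (1+0.0053333)^−240) = $731.15.
Monthly savings = $1,139.49 − $731.15 = $408.34.
Break-even = $2,250.00 / $408.34 = 5.51 → 6 months.

6 months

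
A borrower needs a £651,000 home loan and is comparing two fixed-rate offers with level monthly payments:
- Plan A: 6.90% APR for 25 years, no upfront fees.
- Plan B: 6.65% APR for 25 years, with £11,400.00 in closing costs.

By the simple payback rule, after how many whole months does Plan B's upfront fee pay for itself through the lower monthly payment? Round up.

Plan A: at 6.90% the monthly rate is 0.0057500, so the payment is 651,000 × 0.0057500 / (1 − 1.0057500^−300) = £4,559.69.
Plan B: monthly rate = 6.65%/12 = 0.0055417; payment = 651,000 × 0.0055417 / (1 − (1+0.0055417)^−300) = £4,456.81.
Monthly savings = £4,559.69 − £4,456.81 = £102.88.
Break-even = £11,400.00 / £102.88 = 110.81 → 111 months.

111 months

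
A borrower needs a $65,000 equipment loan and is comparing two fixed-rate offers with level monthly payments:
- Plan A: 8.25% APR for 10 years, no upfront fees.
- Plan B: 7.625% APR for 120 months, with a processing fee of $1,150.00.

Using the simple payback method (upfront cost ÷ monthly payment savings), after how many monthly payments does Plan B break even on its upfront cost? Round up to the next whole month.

Plan A: monthly rate = 8.25%/12 = 0.0068750; payment = 65,000 × 0.0068750 / (1 − (1+0.0068750)^−120) = $797.24.
Plan B: monthly rate = 7.625%/12 = 0.0063542; payment = 65,000 × 0.0063542 / (1 − (1+0.0063542)^−120) = $775.81.
Monthly savings = $797.24 − $775.81 = $21.43.
Break-even = $1,150.00 / $21.43 = 53.66 → 54 months.

54 months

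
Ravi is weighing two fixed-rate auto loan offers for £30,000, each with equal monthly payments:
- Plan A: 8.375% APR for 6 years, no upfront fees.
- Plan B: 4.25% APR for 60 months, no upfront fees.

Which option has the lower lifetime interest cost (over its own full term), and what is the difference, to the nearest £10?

Plan B by £4,920

Plan A: at 8.375% the monthly rate is 0.0069792, so the payment is 30,000 × 0.0069792 / (1 − 1.0069792^−72) = £531.51.
Total interest on Plan A = 72 × £531.51 − £30,000 = £8,268.72.
Plan B: monthly rate = 4.25%/12 = 0.0035417; payment = 30,000 × 0.0035417 / (1 − (1+0.0035417)^−60) = £555.89.
Total interest on Plan B = 60 × £555.89 − £30,000 = £3,353.40.
Plan B is lower by £4,915.32.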